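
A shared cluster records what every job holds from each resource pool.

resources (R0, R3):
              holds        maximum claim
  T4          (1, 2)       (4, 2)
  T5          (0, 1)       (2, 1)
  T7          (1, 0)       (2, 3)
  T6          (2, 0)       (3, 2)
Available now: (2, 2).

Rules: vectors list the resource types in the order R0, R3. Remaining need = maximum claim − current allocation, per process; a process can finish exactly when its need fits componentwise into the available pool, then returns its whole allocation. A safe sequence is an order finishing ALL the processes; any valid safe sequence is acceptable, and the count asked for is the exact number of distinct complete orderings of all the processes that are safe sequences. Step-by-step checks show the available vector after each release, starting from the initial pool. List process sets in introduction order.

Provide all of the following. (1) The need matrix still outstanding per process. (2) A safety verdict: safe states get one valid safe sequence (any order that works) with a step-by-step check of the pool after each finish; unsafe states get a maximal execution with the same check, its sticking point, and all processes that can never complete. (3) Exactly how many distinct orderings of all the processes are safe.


(1) Remaining need (order R0, R3):
  T4: (3, 0)
  T5: (2, 0)
  T7: (1, 3)
  T6: (1, 2)
(2) SAFE — a valid safe sequence is T6, T4, T7, T5.
Key observation: the order's first zero-slack moment is T6 ((1, 2) needed, (2, 2) free — a requested resource with nothing to spare).
Walking it through:
  pool = (2, 2)
  T6 needs (1, 2) <= (2, 2) -> finishes; pool += (2, 0) = (4, 2)
  T4 needs (3, 0) <= (4, 2) -> finishes; pool += (1, 2) = (5, 4)
  T7 needs (1, 3) <= (5, 4) -> finishes; pool += (1, 0) = (6, 4)
  T5 needs (2, 0) <= (6, 4) -> finishes; pool += (0, 1) = (6, 5)
(3) Exactly 8 of the possible complete orderings are safe sequences.


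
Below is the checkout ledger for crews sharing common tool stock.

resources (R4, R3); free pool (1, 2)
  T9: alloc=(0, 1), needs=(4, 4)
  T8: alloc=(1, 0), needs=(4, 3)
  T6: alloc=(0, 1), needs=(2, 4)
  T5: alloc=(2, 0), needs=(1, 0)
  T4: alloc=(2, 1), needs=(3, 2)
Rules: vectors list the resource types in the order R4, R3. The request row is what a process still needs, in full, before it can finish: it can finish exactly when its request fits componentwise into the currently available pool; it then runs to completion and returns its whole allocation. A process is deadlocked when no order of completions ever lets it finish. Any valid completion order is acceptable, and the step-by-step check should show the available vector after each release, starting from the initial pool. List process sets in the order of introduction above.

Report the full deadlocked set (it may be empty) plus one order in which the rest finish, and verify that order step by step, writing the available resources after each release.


Deadlocked set: T9 and T6.
Key observation: the wall is R3: completing T5, T4, T8 brings the pool only to (6, 3), and all the rest need more.
One completion order for the rest: T5, T4, T8. Verifying each step:
  pool = (1, 2)
  T5 needs (1, 0) <= (1, 2) -> finishes; pool += (2, 0) = (3, 2)
  T4 needs (3, 2) <= (3, 2) -> finishes; pool += (2, 1) = (5, 3)
  T8 needs (4, 3) <= (5, 3) -> finishes; pool += (1, 0) = (6, 3)
None of the blocked processes ever fits:
  blocked: T9 wants (4, 4), pool (6, 3) — not enough R3
  blocked: T6 wants (2, 4), pool (6, 3) — not enough R3


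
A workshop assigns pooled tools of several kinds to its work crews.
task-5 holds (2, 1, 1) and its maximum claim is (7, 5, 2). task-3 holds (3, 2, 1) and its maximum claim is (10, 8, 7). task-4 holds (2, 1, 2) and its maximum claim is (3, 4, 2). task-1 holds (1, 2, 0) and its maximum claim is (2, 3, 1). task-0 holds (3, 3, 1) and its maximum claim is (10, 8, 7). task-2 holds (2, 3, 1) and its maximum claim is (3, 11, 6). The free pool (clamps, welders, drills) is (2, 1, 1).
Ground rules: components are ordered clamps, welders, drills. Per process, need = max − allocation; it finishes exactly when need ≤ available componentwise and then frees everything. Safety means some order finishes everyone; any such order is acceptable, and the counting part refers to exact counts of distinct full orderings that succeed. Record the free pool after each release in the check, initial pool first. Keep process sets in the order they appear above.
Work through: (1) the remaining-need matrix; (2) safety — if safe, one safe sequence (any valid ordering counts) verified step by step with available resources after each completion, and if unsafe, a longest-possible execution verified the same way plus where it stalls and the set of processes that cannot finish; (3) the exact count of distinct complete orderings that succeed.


(1) Remaining need (order clamps, welders, drills):
  task-5: (5, 4, 1)
  task-3: (7, 6, 6)
  task-4: (1, 3, 0)
  task-1: (1, 1, 1)
  task-0: (7, 5, 6)
  task-2: (1, 8, 5)
(2) UNSAFE — no complete ordering exists.
Key observation: even finishing task-1, task-4, task-5 leaves just (7, 5, 4) free — too little drills for any of the remaining processes.
The run task-1, task-4, task-5 cannot be extended any further. Walking it through:
  pool = (2, 1, 1)
  run task-1 (needs (1, 1, 1), free (2, 1, 1)); after release of (1, 2, 0) the pool is (3, 3, 1)
  run task-4 (needs (1, 3, 0), free (3, 3, 1)); after release of (2, 1, 2) the pool is (5, 4, 3)
  run task-5 (needs (5, 4, 1), free (5, 4, 3)); after release of (2, 1, 1) the pool is (7, 5, 4)
  blocked: task-3 wants (7, 6, 6), pool (7, 5, 4) — not enough welders and drills
  blocked: task-0 wants (7, 5, 6), pool (7, 5, 4) — not enough drills
  blocked: task-2 wants (1, 8, 5), pool (7, 5, 4) — not enough welders and drills
Processes that can never finish: task-3, task-0 and task-2.
(3) Exactly 0 of the possible complete orderings are safe sequences.


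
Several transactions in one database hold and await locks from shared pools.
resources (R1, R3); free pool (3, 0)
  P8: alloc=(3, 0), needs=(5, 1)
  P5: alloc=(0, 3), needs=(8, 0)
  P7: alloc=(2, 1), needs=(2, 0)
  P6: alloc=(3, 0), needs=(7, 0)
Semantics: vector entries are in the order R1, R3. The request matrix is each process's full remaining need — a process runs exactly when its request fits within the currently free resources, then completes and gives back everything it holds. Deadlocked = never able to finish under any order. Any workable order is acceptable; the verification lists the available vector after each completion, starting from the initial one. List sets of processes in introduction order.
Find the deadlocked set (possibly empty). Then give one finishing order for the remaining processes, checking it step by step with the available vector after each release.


Nothing here is deadlocked.
Key observation: beginning at P7, releases accumulate fast enough that every process eventually fits.
The rest can finish in the order P7, P8, P6, P5. Verifying each step:
  pool = (3, 0)
  P7 needs (2, 0) <= (3, 0) -> finishes; pool += (2, 1) = (5, 1)
  P8 needs (5, 1) <= (5, 1) -> finishes; pool += (3, 0) = (8, 1)
  P6 needs (7, 0) <= (8, 1) -> finishes; pool += (3, 0) = (11, 1)
  P5 needs (8, 0) <= (11, 1) -> finishes; pool += (0, 3) = (11, 4)


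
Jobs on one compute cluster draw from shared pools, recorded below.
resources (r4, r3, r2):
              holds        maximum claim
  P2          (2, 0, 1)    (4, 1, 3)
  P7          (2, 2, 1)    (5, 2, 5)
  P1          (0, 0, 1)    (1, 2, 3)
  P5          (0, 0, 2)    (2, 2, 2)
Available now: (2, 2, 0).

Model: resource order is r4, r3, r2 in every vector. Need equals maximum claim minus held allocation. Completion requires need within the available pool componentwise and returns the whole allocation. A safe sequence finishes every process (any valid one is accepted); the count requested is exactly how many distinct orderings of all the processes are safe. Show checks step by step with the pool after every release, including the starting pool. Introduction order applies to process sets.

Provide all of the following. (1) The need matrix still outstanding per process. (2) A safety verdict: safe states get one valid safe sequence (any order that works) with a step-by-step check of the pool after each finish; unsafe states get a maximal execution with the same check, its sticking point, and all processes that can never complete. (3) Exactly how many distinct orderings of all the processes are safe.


(1) Remaining need (order r4, r3, r2):
  P2: (2, 1, 2)
  P7: (3, 0, 4)
  P1: (1, 2, 2)
  P5: (2, 2, 0)
(2) SAFE. One safe sequence: P5, P2, P1, P7.
Key observation: reading the order forward, P5 is the first process whose need (2, 2, 0) meets the free pool (2, 2, 0) exactly on a resource it requests.
Walking it through:
  pool = (2, 2, 0)
  P5 needs (2, 2, 0) <= (2, 2, 0) -> finishes; pool += (0, 0, 2) = (2, 2, 2)
  P2 needs (2, 1, 2) <= (2, 2, 2) -> finishes; pool += (2, 0, 1) = (4, 2, 3)
  P1 needs (1, 2, 2) <= (4, 2, 3) -> finishes; pool += (0, 0, 1) = (4, 2, 4)
  P7 needs (3, 0, 4) <= (4, 2, 4) -> finishes; pool += (2, 2, 1) = (6, 4, 5)
(3) Precisely 2 of the possible complete orderings are safe sequences.


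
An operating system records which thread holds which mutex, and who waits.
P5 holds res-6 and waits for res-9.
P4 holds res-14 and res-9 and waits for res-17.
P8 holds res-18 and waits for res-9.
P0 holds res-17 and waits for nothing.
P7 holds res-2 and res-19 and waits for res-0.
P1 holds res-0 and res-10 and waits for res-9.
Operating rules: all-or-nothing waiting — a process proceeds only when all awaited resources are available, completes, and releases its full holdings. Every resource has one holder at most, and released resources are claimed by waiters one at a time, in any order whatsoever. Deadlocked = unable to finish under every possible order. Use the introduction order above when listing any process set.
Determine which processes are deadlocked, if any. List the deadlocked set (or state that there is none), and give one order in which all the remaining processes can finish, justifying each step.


The deadlocked set is empty.
Key observation: there is no circular wait here — follow any chain and it reaches a process that is free to run now.
A valid finishing order for the others: P0, P4, P1, P5, P7, P8.
Verifying each step:
  P0: no waits; runs immediately, freeing res-17
  P4 waits on res-17 — all released -> runs and releases res-14 and res-9
  P1 waits on res-9 — all released -> runs and releases res-0 and res-10
  P5 waits on res-9 — all released -> runs and releases res-6
  P7 waits on res-0 — all released -> runs and releases res-2 and res-19
  P8 waits on res-9 — all released -> runs and releases res-18


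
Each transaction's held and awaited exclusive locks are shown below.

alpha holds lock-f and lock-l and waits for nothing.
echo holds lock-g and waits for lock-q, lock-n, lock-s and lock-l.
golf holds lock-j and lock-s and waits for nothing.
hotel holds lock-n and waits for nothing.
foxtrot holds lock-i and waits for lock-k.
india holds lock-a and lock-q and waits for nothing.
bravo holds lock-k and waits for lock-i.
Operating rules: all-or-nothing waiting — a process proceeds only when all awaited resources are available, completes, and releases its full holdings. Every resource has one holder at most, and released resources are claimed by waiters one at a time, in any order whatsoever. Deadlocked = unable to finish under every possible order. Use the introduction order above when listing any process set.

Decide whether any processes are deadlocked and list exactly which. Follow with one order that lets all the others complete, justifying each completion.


The deadlocked set is foxtrot and bravo.
Key observation: along foxtrot -> bravo -> foxtrot, each member waits on what the next one holds — a deadlock; no other process is dragged down with it.
A valid finishing order for the others: india, hotel, golf, alpha, echo.
Verifying each step:
  run india (it waits on nothing); releases lock-a and lock-q
  run hotel (it waits on nothing); releases lock-n
  run golf (it waits on nothing); releases lock-j and lock-s
  run alpha (it waits on nothing); releases lock-f and lock-l
  echo: everything it awaited (lock-q, lock-n, lock-s and lock-l) is free; runs, freeing lock-g


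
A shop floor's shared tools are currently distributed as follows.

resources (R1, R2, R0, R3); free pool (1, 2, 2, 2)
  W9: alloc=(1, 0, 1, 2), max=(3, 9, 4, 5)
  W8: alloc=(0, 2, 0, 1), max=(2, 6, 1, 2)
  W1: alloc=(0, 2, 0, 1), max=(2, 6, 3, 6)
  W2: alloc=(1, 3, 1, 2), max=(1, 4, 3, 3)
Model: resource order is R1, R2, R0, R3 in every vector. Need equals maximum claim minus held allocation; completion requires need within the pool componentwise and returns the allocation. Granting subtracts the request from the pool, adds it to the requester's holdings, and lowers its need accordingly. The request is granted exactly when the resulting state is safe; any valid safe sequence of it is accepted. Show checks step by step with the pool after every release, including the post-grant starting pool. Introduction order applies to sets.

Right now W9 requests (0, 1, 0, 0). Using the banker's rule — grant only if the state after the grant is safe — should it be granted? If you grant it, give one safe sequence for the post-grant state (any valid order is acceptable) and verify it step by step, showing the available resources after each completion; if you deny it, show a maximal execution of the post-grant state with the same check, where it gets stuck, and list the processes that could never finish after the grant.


GRANT: granting preserves safety; a valid post-grant sequence is W2, W8, W1, W9.
Key observation: granting shrinks the pool to (1, 1, 2, 2), yet W2 still fits and the chain goes through.
Verifying the post-grant state step by step:
  pool = (1, 1, 2, 2)
  W2 needs (0, 1, 2, 1) <= (1, 1, 2, 2) -> finishes; pool += (1, 3, 1, 2) = (2, 4, 3, 4)
  W8 needs (2, 4, 1, 1) <= (2, 4, 3, 4) -> finishes; pool += (0, 2, 0, 1) = (2, 6, 3, 5)
  W1 needs (2, 4, 3, 5) <= (2, 6, 3, 5) -> finishes; pool += (0, 2, 0, 1) = (2, 8, 3, 6)
  W9 needs (2, 8, 3, 3) <= (2, 8, 3, 6) -> finishes; pool += (1, 1, 1, 2) = (3, 9, 4, 8)


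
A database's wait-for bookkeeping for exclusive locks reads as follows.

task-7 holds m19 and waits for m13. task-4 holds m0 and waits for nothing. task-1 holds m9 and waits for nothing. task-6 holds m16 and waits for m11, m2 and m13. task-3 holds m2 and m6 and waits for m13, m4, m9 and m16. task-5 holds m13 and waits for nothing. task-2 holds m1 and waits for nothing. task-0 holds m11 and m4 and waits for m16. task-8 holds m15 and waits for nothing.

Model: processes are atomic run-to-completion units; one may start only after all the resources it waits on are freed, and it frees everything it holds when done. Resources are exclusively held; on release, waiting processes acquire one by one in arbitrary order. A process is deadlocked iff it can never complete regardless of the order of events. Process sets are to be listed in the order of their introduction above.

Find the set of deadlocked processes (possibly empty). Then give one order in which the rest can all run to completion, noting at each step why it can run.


The deadlocked set is task-6, task-3 and task-0.
Key observation: the cycle task-6 -> task-3 -> task-6 can never break — each member waits on the next; task-0 is caught in further circular waits.
One completion order for the rest: task-4, task-8, task-1, task-5, task-7, task-2.
Verifying each step:
  task-4: no waits; runs immediately, freeing m0
  task-8: no waits; runs immediately, freeing m15
  task-1: no waits; runs immediately, freeing m9
  task-5: no waits; runs immediately, freeing m13
  task-7 waits on m13 — all released -> runs and releases m19
  task-2: no waits; runs immediately, freeing m1


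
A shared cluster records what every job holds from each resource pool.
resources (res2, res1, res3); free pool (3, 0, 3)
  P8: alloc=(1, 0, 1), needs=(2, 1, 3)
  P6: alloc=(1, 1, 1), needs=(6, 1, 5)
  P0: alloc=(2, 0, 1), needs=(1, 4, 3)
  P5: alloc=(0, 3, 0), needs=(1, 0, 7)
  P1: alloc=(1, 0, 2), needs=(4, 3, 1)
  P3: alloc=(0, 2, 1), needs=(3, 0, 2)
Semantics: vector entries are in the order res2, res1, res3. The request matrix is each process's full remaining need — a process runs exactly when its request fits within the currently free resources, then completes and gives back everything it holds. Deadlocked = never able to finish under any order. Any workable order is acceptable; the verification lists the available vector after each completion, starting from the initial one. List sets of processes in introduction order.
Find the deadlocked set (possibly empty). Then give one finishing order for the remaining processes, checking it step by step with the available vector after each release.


The deadlocked set is P6, P0, P5 and P1.
Key observation: after P3, P8 the pool peaks at (4, 2, 5), and each blocked process is short somewhere: P6 on res2; P0 on res1; P5 on res3; P1 on res1.
The rest can finish in the order P3, P8. Verifying each step:
  pool = (3, 0, 3)
  run P3 (needs (3, 0, 2), free (3, 0, 3)); after release of (0, 2, 1) the pool is (3, 2, 4)
  run P8 (needs (2, 1, 3), free (3, 2, 4)); after release of (1, 0, 1) the pool is (4, 2, 5)
The stuck group stays short no matter what:
  blocked: P6 wants (6, 1, 5), pool (4, 2, 5) — not enough res2
  blocked: P0 wants (1, 4, 3), pool (4, 2, 5) — not enough res1
  blocked: P5 wants (1, 0, 7), pool (4, 2, 5) — not enough res3
  blocked: P1 wants (4, 3, 1), pool (4, 2, 5) — not enough res1


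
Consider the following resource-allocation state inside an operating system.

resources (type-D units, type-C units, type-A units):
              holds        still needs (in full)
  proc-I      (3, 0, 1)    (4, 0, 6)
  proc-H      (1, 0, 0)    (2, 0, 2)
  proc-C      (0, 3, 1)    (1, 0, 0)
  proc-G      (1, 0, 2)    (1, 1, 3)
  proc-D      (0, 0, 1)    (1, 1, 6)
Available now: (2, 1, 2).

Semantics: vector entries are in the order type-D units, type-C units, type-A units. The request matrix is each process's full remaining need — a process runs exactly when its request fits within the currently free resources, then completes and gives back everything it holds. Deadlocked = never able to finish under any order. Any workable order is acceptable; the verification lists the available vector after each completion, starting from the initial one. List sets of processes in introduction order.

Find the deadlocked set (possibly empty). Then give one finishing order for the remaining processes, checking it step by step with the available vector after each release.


The deadlocked set is proc-I and proc-D.
Key observation: after proc-C, proc-H, proc-G complete, (4, 4, 5) is the best the pool ever gets, yet each leftover process wants more type-A units.
One completion order for the rest: proc-C, proc-H, proc-G. Walking it through:
  pool = (2, 1, 2)
  run proc-C (needs (1, 0, 0), free (2, 1, 2)); after release of (0, 3, 1) the pool is (2, 4, 3)
  run proc-H (needs (2, 0, 2), free (2, 4, 3)); after release of (1, 0, 0) the pool is (3, 4, 3)
  run proc-G (needs (1, 1, 3), free (3, 4, 3)); after release of (1, 0, 2) the pool is (4, 4, 5)
The stuck group stays short no matter what:
  proc-I cannot run: need (4, 0, 6) vs free (4, 4, 5) (insufficient type-A units)
  proc-D cannot run: need (1, 1, 6) vs free (4, 4, 5) (insufficient type-A units)


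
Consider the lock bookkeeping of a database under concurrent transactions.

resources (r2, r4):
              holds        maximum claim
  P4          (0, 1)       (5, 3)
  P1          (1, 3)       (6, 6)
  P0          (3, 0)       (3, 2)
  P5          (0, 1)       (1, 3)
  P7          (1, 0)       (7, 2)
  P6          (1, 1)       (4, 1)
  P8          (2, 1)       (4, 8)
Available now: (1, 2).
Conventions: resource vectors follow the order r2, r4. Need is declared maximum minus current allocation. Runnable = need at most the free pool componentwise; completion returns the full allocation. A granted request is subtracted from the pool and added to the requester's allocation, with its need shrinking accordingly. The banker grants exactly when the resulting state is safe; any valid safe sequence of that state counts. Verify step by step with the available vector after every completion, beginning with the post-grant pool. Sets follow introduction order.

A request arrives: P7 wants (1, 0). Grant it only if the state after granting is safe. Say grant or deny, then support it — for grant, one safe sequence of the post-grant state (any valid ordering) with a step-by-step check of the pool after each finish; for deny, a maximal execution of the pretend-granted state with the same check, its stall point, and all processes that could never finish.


DENY. Granting would leave the state unsafe.
Key observation: after P0, P5, P6 the pool peaks at (4, 4), and each blocked process is short somewhere: P4 on r2; P1 on r2; P7 on r2; P8 on r4.
After a pretend grant, a maximal execution: P0, P5, P6 — then nothing else fits. Step-by-step check:
  pool = (0, 2)
  run P0 (needs (0, 2), free (0, 2)); after release of (3, 0) the pool is (3, 2)
  run P5 (needs (1, 2), free (3, 2)); after release of (0, 1) the pool is (3, 3)
  run P6 (needs (3, 0), free (3, 3)); after release of (1, 1) the pool is (4, 4)
  P4 still needs (5, 2) but only (4, 4) is free — short on r2
  P1 still needs (5, 3) but only (4, 4) is free — short on r2
  P7 still needs (5, 2) but only (4, 4) is free — short on r2
  P8 still needs (2, 7) but only (4, 4) is free — short on r4
Processes that could never finish after the grant: P4, P1, P7 and P8.


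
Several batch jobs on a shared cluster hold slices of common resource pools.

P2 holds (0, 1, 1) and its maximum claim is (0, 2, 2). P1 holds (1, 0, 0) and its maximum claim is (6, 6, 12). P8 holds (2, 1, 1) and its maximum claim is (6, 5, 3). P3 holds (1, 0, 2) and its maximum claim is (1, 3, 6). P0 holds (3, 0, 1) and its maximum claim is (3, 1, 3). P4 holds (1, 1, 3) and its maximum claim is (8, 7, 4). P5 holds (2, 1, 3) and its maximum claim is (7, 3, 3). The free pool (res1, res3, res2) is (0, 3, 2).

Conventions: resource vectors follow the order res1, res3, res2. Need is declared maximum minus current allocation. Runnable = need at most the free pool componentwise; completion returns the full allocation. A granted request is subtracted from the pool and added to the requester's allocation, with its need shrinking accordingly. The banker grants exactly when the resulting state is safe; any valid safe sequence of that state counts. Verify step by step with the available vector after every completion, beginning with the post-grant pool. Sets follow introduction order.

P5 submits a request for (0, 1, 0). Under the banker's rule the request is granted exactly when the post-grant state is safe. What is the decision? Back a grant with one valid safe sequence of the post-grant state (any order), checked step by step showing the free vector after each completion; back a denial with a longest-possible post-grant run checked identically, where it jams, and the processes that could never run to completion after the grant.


DENY — the pretend-granted state is unsafe.
Key observation: after P2, P0, P3 the pool peaks at (4, 3, 6), and each blocked process is short somewhere: P1 on res1, res3, res2; P8 on res3; P4 on res1, res3; P5 on res1.
Pretend the grant happened; the run P2, P0, P3 goes as far as possible. Verifying each step:
  pool = (0, 2, 2)
  P2: need (0, 1, 1) fits (0, 2, 2); releases (0, 1, 1), pool now (0, 3, 3)
  P0: need (0, 1, 2) fits (0, 3, 3); releases (3, 0, 1), pool now (3, 3, 4)
  P3: need (0, 3, 4) fits (3, 3, 4); releases (1, 0, 2), pool now (4, 3, 6)
  P1 cannot run: need (5, 6, 12) vs free (4, 3, 6) (insufficient res1, res3 and res2)
  P8 cannot run: need (4, 4, 2) vs free (4, 3, 6) (insufficient res3)
  P4 cannot run: need (7, 6, 1) vs free (4, 3, 6) (insufficient res1 and res3)
  P5 cannot run: need (5, 1, 0) vs free (4, 3, 6) (insufficient res1)
Processes that could never finish after the grant: P1, P8, P4 and P5.


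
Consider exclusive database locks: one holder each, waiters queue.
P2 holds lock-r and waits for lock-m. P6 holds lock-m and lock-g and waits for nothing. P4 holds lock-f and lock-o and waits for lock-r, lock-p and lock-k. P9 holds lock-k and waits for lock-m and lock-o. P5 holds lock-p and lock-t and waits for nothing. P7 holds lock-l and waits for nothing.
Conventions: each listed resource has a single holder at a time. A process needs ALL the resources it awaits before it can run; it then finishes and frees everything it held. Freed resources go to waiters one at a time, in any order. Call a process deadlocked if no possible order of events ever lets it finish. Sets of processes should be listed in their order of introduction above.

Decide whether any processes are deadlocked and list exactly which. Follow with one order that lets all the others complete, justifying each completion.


The deadlocked set is P4 and P9.
Key observation: along P4 -> P9 -> P4, each member waits on what the next one holds — a deadlock; no other process is dragged down with it.
One completion order for the rest: P6, P2, P5, P7.
Walking it through:
  run P6 (it waits on nothing); releases lock-m and lock-g
  run P2 (all its waits — lock-m — are resolved); releases lock-r
  run P5 (it waits on nothing); releases lock-p and lock-t
  run P7 (it waits on nothing); releases lock-l


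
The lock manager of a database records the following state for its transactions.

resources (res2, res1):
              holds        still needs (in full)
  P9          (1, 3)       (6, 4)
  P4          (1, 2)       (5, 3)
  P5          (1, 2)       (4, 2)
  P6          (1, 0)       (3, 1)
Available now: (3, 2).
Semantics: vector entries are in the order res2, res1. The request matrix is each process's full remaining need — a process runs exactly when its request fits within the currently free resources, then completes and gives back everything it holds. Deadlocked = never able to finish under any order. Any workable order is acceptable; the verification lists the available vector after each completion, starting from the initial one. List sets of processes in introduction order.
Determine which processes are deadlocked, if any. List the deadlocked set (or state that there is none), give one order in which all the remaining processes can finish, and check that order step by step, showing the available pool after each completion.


Nothing here is deadlocked.
Key observation: P6 can run right away; the returned allocation unlocks the remaining processes in turn.
A valid finishing order for the others: P6, P5, P4, P9. Walking it through:
  pool = (3, 2)
  P6: need (3, 1) fits (3, 2); releases (1, 0), pool now (4, 2)
  P5: need (4, 2) fits (4, 2); releases (1, 2), pool now (5, 4)
  P4: need (5, 3) fits (5, 4); releases (1, 2), pool now (6, 6)
  P9: need (6, 4) fits (6, 6); releases (1, 3), pool now (7, 9)


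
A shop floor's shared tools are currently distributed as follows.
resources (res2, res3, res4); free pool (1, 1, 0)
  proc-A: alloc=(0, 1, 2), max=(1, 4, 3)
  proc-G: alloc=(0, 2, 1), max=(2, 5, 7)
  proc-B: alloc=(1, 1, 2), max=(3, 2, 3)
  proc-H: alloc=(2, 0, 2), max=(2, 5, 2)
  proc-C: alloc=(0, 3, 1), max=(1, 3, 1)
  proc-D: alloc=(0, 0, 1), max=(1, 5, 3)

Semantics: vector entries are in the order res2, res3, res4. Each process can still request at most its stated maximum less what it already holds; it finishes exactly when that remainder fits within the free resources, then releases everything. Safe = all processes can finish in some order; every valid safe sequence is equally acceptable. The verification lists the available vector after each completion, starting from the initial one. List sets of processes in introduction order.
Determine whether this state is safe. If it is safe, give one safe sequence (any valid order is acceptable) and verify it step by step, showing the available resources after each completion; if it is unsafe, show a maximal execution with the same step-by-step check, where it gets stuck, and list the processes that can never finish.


SAFE — a valid safe sequence is proc-C, proc-A, proc-H, proc-D, proc-B, proc-G.
Key observation: reading the order forward, proc-C is the first process whose need (1, 0, 0) meets the free pool (1, 1, 0) exactly on a resource it requests.
Check, step by step:
  pool = (1, 1, 0)
  proc-C: need (1, 0, 0) fits (1, 1, 0); releases (0, 3, 1), pool now (1, 4, 1)
  proc-A: need (1, 3, 1) fits (1, 4, 1); releases (0, 1, 2), pool now (1, 5, 3)
  proc-H: need (0, 5, 0) fits (1, 5, 3); releases (2, 0, 2), pool now (3, 5, 5)
  proc-D: need (1, 5, 2) fits (3, 5, 5); releases (0, 0, 1), pool now (3, 5, 6)
  proc-B: need (2, 1, 1) fits (3, 5, 6); releases (1, 1, 2), pool now (4, 6, 8)
  proc-G: need (2, 3, 6) fits (4, 6, 8); releases (0, 2, 1), pool now (4, 8, 9)


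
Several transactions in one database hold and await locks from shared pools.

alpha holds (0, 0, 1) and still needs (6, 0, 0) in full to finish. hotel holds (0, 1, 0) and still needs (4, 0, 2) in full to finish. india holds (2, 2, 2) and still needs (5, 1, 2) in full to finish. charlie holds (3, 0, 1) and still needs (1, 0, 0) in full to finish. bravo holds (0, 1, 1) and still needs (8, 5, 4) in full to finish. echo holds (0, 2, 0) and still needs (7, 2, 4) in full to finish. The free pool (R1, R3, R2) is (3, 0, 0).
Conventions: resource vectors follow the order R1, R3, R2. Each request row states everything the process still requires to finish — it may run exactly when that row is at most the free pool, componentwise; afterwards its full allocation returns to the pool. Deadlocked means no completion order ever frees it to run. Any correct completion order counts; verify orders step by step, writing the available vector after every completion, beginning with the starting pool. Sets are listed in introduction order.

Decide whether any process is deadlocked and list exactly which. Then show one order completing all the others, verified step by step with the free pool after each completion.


No process is deadlocked.
Key observation: charlie can run right away; the returned allocation unlocks the remaining processes in turn.
A valid finishing order for the others: charlie, alpha, hotel, india, echo, bravo. Check, step by step:
  pool = (3, 0, 0)
  charlie needs (1, 0, 0) <= (3, 0, 0) -> finishes; pool += (3, 0, 1) = (6, 0, 1)
  alpha needs (6, 0, 0) <= (6, 0, 1) -> finishes; pool += (0, 0, 1) = (6, 0, 2)
  hotel needs (4, 0, 2) <= (6, 0, 2) -> finishes; pool += (0, 1, 0) = (6, 1, 2)
  india needs (5, 1, 2) <= (6, 1, 2) -> finishes; pool += (2, 2, 2) = (8, 3, 4)
  echo needs (7, 2, 4) <= (8, 3, 4) -> finishes; pool += (0, 2, 0) = (8, 5, 4)
  bravo needs (8, 5, 4) <= (8, 5, 4) -> finishes; pool += (0, 1, 1) = (8, 6, 5)


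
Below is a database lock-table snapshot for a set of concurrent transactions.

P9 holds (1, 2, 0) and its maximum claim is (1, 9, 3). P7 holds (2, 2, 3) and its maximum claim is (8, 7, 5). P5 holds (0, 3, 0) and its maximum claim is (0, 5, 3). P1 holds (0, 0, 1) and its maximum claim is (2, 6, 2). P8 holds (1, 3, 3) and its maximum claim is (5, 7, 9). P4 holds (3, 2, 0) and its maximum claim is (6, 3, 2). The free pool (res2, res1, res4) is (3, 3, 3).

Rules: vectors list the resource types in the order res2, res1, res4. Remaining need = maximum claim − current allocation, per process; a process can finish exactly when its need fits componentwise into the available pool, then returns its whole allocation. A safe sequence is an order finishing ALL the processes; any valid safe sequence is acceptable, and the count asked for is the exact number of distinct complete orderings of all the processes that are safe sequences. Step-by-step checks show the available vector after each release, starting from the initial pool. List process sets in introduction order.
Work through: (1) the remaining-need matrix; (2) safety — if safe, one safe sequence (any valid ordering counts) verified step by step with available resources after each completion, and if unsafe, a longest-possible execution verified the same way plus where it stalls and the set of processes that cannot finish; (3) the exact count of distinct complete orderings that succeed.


(1) Remaining need (order res2, res1, res4):
  P9: (0, 7, 3)
  P7: (6, 5, 2)
  P5: (0, 2, 3)
  P1: (2, 6, 1)
  P8: (4, 4, 6)
  P4: (3, 1, 2)
(2) The state is SAFE; one workable sequence: P4, P7, P1, P5, P8, P9.
Key observation: at P4 the run first touches a limit — (3, 1, 2) against (3, 3, 3), exact on a resource it actually requests.
Step-by-step check:
  pool = (3, 3, 3)
  P4 needs (3, 1, 2) <= (3, 3, 3) -> finishes; pool += (3, 2, 0) = (6, 5, 3)
  P7 needs (6, 5, 2) <= (6, 5, 3) -> finishes; pool += (2, 2, 3) = (8, 7, 6)
  P1 needs (2, 6, 1) <= (8, 7, 6) -> finishes; pool += (0, 0, 1) = (8, 7, 7)
  P5 needs (0, 2, 3) <= (8, 7, 7) -> finishes; pool += (0, 3, 0) = (8, 10, 7)
  P8 needs (4, 4, 6) <= (8, 10, 7) -> finishes; pool += (1, 3, 3) = (9, 13, 10)
  P9 needs (0, 7, 3) <= (9, 13, 10) -> finishes; pool += (1, 2, 0) = (10, 15, 10)
(3) The exact count: 51 of the possible complete orderings are safe sequences.


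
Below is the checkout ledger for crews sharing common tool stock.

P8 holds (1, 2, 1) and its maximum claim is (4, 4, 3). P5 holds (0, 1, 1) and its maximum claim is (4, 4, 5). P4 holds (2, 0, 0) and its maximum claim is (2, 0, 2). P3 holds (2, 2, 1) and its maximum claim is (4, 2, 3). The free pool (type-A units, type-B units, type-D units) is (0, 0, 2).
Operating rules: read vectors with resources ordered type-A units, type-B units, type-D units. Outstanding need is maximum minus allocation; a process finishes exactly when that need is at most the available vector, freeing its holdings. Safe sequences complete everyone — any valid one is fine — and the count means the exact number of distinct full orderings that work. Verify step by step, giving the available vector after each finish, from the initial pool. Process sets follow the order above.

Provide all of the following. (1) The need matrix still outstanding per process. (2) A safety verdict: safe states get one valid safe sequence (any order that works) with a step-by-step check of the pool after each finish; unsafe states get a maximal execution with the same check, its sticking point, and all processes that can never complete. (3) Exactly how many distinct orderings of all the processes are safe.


(1) Need matrix, components ordered type-A units, type-B units, type-D units:
  P8: (3, 2, 2)
  P5: (4, 3, 4)
  P4: (0, 0, 2)
  P3: (2, 0, 2)
(2) SAFE — a valid safe sequence is P4, P3, P8, P5.
Key observation: the first exact fit in this order is P4 — it needs (0, 0, 2) with (0, 0, 2) free, meeting a requested resource to the last unit.
Walking it through:
  pool = (0, 0, 2)
  P4 needs (0, 0, 2) <= (0, 0, 2) -> finishes; pool += (2, 0, 0) = (2, 0, 2)
  P3 needs (2, 0, 2) <= (2, 0, 2) -> finishes; pool += (2, 2, 1) = (4, 2, 3)
  P8 needs (3, 2, 2) <= (4, 2, 3) -> finishes; pool += (1, 2, 1) = (5, 4, 4)
  P5 needs (4, 3, 4) <= (5, 4, 4) -> finishes; pool += (0, 1, 1) = (5, 5, 5)
(3) Precisely 1 of the possible complete orderings is a safe sequence.


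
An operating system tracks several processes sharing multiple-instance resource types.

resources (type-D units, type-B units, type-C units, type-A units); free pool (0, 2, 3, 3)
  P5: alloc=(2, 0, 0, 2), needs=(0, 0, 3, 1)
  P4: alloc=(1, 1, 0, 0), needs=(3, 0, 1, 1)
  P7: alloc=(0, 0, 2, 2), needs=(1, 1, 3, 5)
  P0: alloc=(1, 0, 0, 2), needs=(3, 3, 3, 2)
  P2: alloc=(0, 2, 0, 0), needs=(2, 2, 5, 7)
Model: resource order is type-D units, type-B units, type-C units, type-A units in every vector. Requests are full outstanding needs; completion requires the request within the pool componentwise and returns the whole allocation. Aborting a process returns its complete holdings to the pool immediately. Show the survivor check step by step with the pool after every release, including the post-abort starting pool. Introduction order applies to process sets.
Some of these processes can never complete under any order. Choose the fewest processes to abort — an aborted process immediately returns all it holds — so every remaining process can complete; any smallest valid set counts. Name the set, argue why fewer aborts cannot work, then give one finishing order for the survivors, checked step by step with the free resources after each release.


Minimum abort set: P4.
Key observation: P0 had no path to completion before; after the abort of P4 ((1, 1, 0, 0) returned), step 3 is where it fits.
Minimality: the empty abort set fails — the state is deadlocked as it stands.
One survivor order: P5, P7, P0, P2. Step-by-step check (post-abort pool first):
  pool = (1, 3, 3, 3)
  P5: need (0, 0, 3, 1) fits (1, 3, 3, 3); releases (2, 0, 0, 2), pool now (3, 3, 3, 5)
  P7: need (1, 1, 3, 5) fits (3, 3, 3, 5); releases (0, 0, 2, 2), pool now (3, 3, 5, 7)
  P0: need (3, 3, 3, 2) fits (3, 3, 5, 7); releases (1, 0, 0, 2), pool now (4, 3, 5, 9)
  P2: need (2, 2, 5, 7) fits (4, 3, 5, 9); releases (0, 2, 0, 0), pool now (4, 5, 5, 9)


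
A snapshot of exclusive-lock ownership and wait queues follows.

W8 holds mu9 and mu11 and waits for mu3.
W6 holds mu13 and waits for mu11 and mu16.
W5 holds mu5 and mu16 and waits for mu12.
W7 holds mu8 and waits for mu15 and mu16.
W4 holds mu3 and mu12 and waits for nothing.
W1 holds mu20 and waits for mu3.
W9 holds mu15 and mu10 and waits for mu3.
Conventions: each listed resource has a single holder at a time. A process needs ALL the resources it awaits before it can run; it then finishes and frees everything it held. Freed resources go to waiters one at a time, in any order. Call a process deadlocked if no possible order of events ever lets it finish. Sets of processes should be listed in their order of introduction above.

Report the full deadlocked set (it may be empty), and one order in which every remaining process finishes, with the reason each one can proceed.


Nothing here is deadlocked.
Key observation: the waits form no ring: some process can always run, and its releases unblock the others one by one.
A valid finishing order for the others: W4, W8, W9, W1, W5, W6, W7.
Step-by-step check:
  W4: no waits; runs immediately, freeing mu3 and mu12
  W8: everything it awaited (mu3) is free; runs, freeing mu9 and mu11
  W9: everything it awaited (mu3) is free; runs, freeing mu15 and mu10
  W1: everything it awaited (mu3) is free; runs, freeing mu20
  W5: everything it awaited (mu12) is free; runs, freeing mu5 and mu16
  W6: everything it awaited (mu11 and mu16) is free; runs, freeing mu13
  W7: everything it awaited (mu15 and mu16) is free; runs, freeing mu8


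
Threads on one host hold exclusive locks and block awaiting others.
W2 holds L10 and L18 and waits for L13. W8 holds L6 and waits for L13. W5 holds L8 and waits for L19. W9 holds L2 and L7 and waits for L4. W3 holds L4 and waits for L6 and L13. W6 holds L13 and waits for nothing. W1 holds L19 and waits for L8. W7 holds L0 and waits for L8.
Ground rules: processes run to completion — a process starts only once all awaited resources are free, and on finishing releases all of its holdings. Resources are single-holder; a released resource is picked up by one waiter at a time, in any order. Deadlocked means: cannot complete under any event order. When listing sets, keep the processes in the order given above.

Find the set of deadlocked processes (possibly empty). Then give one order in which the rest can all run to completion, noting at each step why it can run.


The deadlocked set is W5, W1 and W7.
Key observation: the knot is the closed ring of waits W5 -> W1 -> W5; W7 waits into the deadlock from upstream.
One completion order for the rest: W6, W8, W3, W9, W2.
Check, step by step:
  W6: no waits; runs immediately, freeing L13
  run W8 (all its waits — L13 — are resolved); releases L6
  run W3 (all its waits — L6 and L13 — are resolved); releases L4
  run W9 (all its waits — L4 — are resolved); releases L2 and L7
  run W2 (all its waits — L13 — are resolved); releases L10 and L18
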